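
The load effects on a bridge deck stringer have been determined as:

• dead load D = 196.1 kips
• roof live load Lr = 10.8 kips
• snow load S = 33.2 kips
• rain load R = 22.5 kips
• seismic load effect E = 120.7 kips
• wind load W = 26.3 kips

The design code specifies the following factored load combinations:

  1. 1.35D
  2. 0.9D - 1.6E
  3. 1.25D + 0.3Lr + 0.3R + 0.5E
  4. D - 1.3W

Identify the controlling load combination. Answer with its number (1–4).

Combination 3

1. 1.35(196.1) = 264.7
2. 0.9(196.1) - 1.6(120.7) = -16.6
3. 1.25(196.1) + 0.3(10.8) + 0.3(22.5) + 0.5(120.7) = 315.5
4. 1.0(196.1) - 1.3(26.3) = 161.9
The largest value is 315.5 kips from combination 3.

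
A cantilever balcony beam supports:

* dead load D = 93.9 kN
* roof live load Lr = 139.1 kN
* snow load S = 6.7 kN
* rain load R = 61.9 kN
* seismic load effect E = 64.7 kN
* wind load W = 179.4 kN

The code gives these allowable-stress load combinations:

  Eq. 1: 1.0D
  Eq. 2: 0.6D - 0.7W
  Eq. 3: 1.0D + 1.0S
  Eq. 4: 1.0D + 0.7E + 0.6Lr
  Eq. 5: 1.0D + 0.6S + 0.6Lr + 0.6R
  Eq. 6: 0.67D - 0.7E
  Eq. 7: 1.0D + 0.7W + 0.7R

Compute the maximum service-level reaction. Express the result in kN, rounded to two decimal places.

262.81 kN

Eq. 1: 1.0(93.9) = 93.90
Eq. 2: 0.6(93.9) - 0.7(179.4) = 56.34 - 125.58 = -69.24
Eq. 3: 1.0(93.9) + 1.0(6.7) = 93.90 + 6.70 = 100.60
Eq. 4: 1.0(93.9) + 0.7(64.7) + 0.6(139.1) = 93.90 + 45.29 + 83.46 = 222.65
Eq. 5: 1.0(93.9) + 0.6(6.7) + 0.6(139.1) + 0.6(61.9) = 93.90 + 4.02 + 83.46 + 37.14 = 218.52
Eq. 6: 0.67(93.9) - 0.7(64.7) = 62.91 - 45.29 = 17.62
Eq. 7: 1.0(93.9) + 0.7(179.4) + 0.7(61.9) = 93.90 + 125.58 + 43.33 = 262.81
Combination 7 governs: V = 262.81 kN.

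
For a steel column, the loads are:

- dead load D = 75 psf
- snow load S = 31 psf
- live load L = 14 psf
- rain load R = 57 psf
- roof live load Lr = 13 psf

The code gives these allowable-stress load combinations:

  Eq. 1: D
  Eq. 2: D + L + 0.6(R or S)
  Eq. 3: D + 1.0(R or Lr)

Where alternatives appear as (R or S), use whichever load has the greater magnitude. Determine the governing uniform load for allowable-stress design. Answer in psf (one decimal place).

(R or S) → R = 57 psf; (R or Lr) → R = 57 psf.
Eq. 1: 1.0(75) = 75.0
Eq. 2: 1.0(75) + 1.0(14) + 0.6(57) = 75.0 + 14.0 + 34.2 = 123.2
Eq. 3: 1.0(75) + 1.0(57) = 75.0 + 57.0 = 132.0
The controlling combination is 3, giving 132.0 psf.

132.0 psf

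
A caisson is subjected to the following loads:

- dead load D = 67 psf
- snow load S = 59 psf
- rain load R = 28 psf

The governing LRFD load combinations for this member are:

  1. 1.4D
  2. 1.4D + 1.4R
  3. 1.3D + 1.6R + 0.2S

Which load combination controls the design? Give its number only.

Combination 3

1. 1.4(67) = 93.8
2. 1.4(67) + 1.4(28) = 93.8 + 39.2 = 133.0
3. 1.3(67) + 1.6(28) + 0.2(59) = 87.1 + 44.8 + 11.8 = 143.7
The largest value is 143.7 psf from combination 3.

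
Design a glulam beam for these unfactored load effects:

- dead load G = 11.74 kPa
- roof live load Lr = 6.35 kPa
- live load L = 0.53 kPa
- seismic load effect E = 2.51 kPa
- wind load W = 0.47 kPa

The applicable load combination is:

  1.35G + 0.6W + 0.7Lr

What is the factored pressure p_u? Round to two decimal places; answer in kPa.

20.58 kPa

1.35(11.74) + 0.6(0.47) + 0.7(6.35) = 15.85 + 0.28 + 4.45 = 20.58
p_u = 20.58 kPa.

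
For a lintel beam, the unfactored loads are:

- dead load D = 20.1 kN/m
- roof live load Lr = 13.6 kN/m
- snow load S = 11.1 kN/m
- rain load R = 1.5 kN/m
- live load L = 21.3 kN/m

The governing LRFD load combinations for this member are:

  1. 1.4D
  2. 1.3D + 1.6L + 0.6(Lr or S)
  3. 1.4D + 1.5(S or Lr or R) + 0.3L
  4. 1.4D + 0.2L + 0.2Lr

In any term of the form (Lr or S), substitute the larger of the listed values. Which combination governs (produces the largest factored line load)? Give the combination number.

Combination 2

(Lr or S) → Lr = 13.6 kN/m; (S or Lr or R) → Lr = 13.6 kN/m.
1. 1.4(20.1) = 28.1
2. 1.3(20.1) + 1.6(21.3) + 0.6(13.6) = 68.4
3. 1.4(20.1) + 1.5(13.6) + 0.3(21.3) = 54.9
4. 1.4(20.1) + 0.2(21.3) + 0.2(13.6) = 35.1
The largest value is 68.4 kN/m from combination 2.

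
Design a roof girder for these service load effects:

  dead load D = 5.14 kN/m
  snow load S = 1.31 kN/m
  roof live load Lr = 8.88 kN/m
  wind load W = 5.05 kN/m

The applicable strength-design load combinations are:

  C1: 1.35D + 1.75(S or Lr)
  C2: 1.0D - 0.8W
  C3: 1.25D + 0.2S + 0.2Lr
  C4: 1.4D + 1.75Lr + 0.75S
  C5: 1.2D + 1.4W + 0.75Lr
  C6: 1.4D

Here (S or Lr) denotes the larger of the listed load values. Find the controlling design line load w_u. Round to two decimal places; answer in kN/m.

(S or Lr) → Lr = 8.88 kN/m.
C1: 1.35(5.14) + 1.75(8.88) = 6.94 + 15.54 = 22.48
C2: 1.0(5.14) - 0.8(5.05) = 5.14 - 4.04 = 1.10
C3: 1.25(5.14) + 0.2(1.31) + 0.2(8.88) = 8.46
C4: 1.4(5.14) + 1.75(8.88) + 0.75(1.31) = 7.20 + 15.54 + 0.98 = 23.72
C5: 1.2(5.14) + 1.4(5.05) + 0.75(8.88) = 6.17 + 7.07 + 6.66 = 19.90
C6: 1.4(5.14) = 7.20
Maximum is from combination 4.

23.72 kN/m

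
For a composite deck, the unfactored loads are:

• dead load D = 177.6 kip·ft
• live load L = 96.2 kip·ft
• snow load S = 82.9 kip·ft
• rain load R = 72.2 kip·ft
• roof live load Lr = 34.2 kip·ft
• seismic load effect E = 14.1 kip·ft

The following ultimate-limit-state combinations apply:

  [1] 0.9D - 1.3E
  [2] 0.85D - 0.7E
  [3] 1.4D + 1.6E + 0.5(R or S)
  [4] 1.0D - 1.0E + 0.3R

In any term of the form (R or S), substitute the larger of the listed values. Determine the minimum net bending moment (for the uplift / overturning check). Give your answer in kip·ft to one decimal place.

(R or S) → S = 82.9 kip·ft.
[1] 0.9(177.6) - 1.3(14.1) = 141.5
[2] 0.85(177.6) - 0.7(14.1) = 141.1
[3] 1.4(177.6) + 1.6(14.1) + 0.5(82.9) = 312.7
[4] 1.0(177.6) - 1.0(14.1) + 0.3(72.2) = 185.2
Combination 2 gives the minimum: 141.1 kip·ft.

141.1 kip·ft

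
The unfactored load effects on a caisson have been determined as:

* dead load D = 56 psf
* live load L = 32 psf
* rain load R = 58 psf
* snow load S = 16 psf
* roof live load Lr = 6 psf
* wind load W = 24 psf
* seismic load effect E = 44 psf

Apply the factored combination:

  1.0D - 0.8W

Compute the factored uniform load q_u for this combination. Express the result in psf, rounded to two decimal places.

36.80 psf

1.0(56) - 0.8(24) = 36.80
q_u = 36.80 psf.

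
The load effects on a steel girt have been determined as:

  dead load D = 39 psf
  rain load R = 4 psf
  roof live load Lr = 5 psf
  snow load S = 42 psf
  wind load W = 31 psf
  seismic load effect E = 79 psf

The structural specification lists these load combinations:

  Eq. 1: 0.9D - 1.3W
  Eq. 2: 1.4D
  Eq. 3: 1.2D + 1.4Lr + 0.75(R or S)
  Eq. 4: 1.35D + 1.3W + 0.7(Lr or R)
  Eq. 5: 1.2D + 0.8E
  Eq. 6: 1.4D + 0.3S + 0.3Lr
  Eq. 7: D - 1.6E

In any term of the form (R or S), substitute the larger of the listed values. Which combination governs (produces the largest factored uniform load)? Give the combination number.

Combination 5

(R or S) → S = 42 psf; (Lr or R) → Lr = 5 psf.
Eq. 1: 0.9(39) - 1.3(31) = 35.1 - 40.3 = -5.2
Eq. 2: 1.4(39) = 54.6
Eq. 3: 1.2(39) + 1.4(5) + 0.75(42) = 46.8 + 7.0 + 31.5 = 85.3
Eq. 4: 1.35(39) + 1.3(31) + 0.7(5) = 52.7 + 40.3 + 3.5 = 96.5
Eq. 5: 1.2(39) + 0.8(79) = 46.8 + 63.2 = 110.0
Eq. 6: 1.4(39) + 0.3(42) + 0.3(5) = 54.6 + 12.6 + 1.5 = 68.7
Eq. 7: 1.0(39) - 1.6(79) = 39.0 - 126.4 = -87.4
The largest value is 110.0 psf from combination 5.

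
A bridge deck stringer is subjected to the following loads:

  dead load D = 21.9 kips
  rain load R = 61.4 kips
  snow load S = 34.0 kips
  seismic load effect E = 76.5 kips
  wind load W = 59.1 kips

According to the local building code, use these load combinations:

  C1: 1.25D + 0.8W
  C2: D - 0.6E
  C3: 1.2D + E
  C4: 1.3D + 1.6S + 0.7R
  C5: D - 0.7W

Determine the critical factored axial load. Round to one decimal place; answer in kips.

C1: 1.25(21.9) + 0.8(59.1) = 27.4 + 47.3 = 74.7
C2: 1.0(21.9) - 0.6(76.5) = 21.9 - 45.9 = -24.0
C3: 1.2(21.9) + 1.0(76.5) = 26.3 + 76.5 = 102.8
C4: 1.3(21.9) + 1.6(34.0) + 0.7(61.4) = 28.5 + 54.4 + 43.0 = 125.9
C5: 1.0(21.9) - 0.7(59.1) = 21.9 - 41.4 = -19.5
The controlling combination is 4, giving 125.9 kips.

125.9 kips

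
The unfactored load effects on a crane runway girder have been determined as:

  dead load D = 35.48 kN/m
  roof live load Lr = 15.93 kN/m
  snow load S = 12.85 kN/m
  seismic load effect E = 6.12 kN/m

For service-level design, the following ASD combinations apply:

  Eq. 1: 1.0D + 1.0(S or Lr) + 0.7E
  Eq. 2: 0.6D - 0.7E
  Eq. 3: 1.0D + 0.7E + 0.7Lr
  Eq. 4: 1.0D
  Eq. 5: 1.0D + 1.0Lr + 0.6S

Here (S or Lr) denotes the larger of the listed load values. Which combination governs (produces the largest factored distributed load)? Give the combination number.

(S or Lr) → Lr = 15.93 kN/m.
Eq. 1: 1.0(35.48) + 1.0(15.93) + 0.7(6.12) = 35.48 + 15.93 + 4.28 = 55.69
Eq. 2: 0.6(35.48) - 0.7(6.12) = 17.00
Eq. 3: 1.0(35.48) + 0.7(6.12) + 0.7(15.93) = 50.92
Eq. 4: 1.0(35.48) = 35.48
Eq. 5: 1.0(35.48) + 1.0(15.93) + 0.6(12.85) = 35.48 + 15.93 + 7.71 = 59.12
The largest value is 59.12 kN/m from combination 5.

Combination 5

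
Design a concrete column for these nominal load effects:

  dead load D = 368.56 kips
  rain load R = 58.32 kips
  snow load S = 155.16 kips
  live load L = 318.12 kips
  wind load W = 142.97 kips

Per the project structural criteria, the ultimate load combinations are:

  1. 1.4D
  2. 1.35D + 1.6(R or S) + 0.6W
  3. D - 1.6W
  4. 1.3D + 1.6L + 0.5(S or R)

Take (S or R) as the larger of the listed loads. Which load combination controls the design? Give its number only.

Combination 4

(R or S) → S = 155.16 kips; (S or R) → S = 155.16 kips.
1. 1.4(368.56) = 515.98
2. 1.35(368.56) + 1.6(155.16) + 0.6(142.97) = 831.59
3. 1.0(368.56) - 1.6(142.97) = 368.56 - 228.75 = 139.81
4. 1.3(368.56) + 1.6(318.12) + 0.5(155.16) = 479.13 + 508.99 + 77.58 = 1065.70
The largest value is 1065.70 kips from combination 4.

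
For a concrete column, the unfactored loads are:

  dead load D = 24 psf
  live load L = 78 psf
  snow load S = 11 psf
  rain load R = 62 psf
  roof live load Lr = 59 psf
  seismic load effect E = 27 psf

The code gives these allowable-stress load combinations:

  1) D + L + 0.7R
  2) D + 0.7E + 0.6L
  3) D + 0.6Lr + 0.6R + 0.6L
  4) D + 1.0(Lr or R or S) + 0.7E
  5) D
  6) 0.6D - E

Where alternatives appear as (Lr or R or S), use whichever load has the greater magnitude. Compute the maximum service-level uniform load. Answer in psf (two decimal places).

145.40 psf

(Lr or R or S) → R = 62 psf.
1) 1.0(24) + 1.0(78) + 0.7(62) = 24.00 + 78.00 + 43.40 = 145.40
2) 1.0(24) + 0.7(27) + 0.6(78) = 24.00 + 18.90 + 46.80 = 89.70
3) 1.0(24) + 0.6(59) + 0.6(62) + 0.6(78) = 24.00 + 35.40 + 37.20 + 46.80 = 143.40
4) 1.0(24) + 1.0(62) + 0.7(27) = 24.00 + 62.00 + 18.90 = 104.90
5) 1.0(24) = 24.00
6) 0.6(24) - 1.0(27) = 14.40 - 27.00 = -12.60
The controlling combination is 1, giving 145.40 psf.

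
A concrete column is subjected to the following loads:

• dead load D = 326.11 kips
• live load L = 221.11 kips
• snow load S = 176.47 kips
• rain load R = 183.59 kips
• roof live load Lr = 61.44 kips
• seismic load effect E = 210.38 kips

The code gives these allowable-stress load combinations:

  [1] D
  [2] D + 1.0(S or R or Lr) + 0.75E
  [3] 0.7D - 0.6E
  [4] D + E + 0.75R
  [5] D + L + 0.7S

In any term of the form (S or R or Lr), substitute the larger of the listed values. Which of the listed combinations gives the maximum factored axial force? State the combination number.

Combination 4

(S or R or Lr) → R = 183.59 kips.
[1] 1.0(326.11) = 326.11
[2] 1.0(326.11) + 1.0(183.59) + 0.75(210.38) = 326.11 + 183.59 + 157.79 = 667.49
[3] 0.7(326.11) - 0.6(210.38) = 228.28 - 126.23 = 102.05
[4] 1.0(326.11) + 1.0(210.38) + 0.75(183.59) = 326.11 + 210.38 + 137.69 = 674.18
[5] 1.0(326.11) + 1.0(221.11) + 0.7(176.47) = 326.11 + 221.11 + 123.53 = 670.75
The largest value is 674.18 kips from combination 4.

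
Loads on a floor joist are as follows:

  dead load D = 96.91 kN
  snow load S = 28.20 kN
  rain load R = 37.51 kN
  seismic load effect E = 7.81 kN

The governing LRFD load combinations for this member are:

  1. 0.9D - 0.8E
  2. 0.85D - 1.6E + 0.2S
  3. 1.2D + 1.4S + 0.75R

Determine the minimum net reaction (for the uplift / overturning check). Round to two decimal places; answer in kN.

1. 0.9(96.91) - 0.8(7.81) = 87.22 - 6.25 = 80.97
2. 0.85(96.91) - 1.6(7.81) + 0.2(28.20) = 75.52
3. 1.2(96.91) + 1.4(28.20) + 0.75(37.51) = 116.29 + 39.48 + 28.13 = 183.90
Combination 2 gives the minimum: 75.52 kN.

75.52 kN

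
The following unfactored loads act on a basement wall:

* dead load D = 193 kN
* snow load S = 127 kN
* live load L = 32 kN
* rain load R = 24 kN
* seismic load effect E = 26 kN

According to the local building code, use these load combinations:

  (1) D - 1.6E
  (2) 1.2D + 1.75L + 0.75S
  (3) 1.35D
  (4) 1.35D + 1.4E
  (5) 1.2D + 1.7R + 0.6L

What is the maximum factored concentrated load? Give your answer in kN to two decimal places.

382.85 kN

(1) 1.0(193) - 1.6(26) = 193.00 - 41.60 = 151.40
(2) 1.2(193) + 1.75(32) + 0.75(127) = 231.60 + 56.00 + 95.25 = 382.85
(3) 1.35(193) = 260.55
(4) 1.35(193) + 1.4(26) = 260.55 + 36.40 = 296.95
(5) 1.2(193) + 1.7(24) + 0.6(32) = 231.60 + 40.80 + 19.20 = 291.60
Combination 2 governs: P_u = 382.85 kN.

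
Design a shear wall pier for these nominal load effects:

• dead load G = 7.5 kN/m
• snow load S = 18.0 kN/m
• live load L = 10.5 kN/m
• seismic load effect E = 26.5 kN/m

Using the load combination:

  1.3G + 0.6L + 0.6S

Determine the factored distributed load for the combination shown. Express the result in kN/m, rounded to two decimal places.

1.3(7.5) + 0.6(10.5) + 0.6(18.0) = 9.75 + 6.30 + 10.80 = 26.85
w_u = 26.85 kN/m.

26.85 kN/m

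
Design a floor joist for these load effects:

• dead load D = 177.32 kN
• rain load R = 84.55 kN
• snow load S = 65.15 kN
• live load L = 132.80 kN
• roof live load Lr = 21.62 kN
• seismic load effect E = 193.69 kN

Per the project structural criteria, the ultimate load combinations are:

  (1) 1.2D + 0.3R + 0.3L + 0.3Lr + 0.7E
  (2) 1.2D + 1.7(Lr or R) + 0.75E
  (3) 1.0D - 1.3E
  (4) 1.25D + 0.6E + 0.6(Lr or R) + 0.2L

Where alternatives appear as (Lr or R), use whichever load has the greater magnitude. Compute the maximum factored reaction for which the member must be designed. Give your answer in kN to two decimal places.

501.79 kN

(Lr or R) → R = 84.55 kN.
(1) 1.2(177.32) + 0.3(84.55) + 0.3(132.80) + 0.3(21.62) + 0.7(193.69) = 212.78 + 25.37 + 39.84 + 6.49 + 135.58 = 420.06
(2) 1.2(177.32) + 1.7(84.55) + 0.75(193.69) = 212.78 + 143.74 + 145.27 = 501.79
(3) 1.0(177.32) - 1.3(193.69) = 177.32 - 251.80 = -74.48
(4) 1.25(177.32) + 0.6(193.69) + 0.6(84.55) + 0.2(132.80) = 221.65 + 116.21 + 50.73 + 26.56 = 415.15
Combination 2 governs: V_u = 501.79 kN.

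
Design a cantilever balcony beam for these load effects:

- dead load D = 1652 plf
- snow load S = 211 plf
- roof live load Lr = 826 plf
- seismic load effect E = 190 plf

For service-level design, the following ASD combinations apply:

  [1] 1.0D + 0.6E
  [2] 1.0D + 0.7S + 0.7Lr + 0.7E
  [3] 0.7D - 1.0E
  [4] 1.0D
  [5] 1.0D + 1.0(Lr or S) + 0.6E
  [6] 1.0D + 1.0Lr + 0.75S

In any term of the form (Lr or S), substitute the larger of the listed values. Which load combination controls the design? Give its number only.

Combination 6

(Lr or S) → Lr = 826 plf.
[1] 1.0(1652) + 0.6(190) = 1652.00 + 114.00 = 1766.00
[2] 1.0(1652) + 0.7(211) + 0.7(826) + 0.7(190) = 1652.00 + 147.70 + 578.20 + 133.00 = 2510.90
[3] 0.7(1652) - 1.0(190) = 1156.40 - 190.00 = 966.40
[4] 1.0(1652) = 1652.00
[5] 1.0(1652) + 1.0(826) + 0.6(190) = 1652.00 + 826.00 + 114.00 = 2592.00
[6] 1.0(1652) + 1.0(826) + 0.75(211) = 1652.00 + 826.00 + 158.25 = 2636.25
The largest value is 2636.25 plf from combination 6.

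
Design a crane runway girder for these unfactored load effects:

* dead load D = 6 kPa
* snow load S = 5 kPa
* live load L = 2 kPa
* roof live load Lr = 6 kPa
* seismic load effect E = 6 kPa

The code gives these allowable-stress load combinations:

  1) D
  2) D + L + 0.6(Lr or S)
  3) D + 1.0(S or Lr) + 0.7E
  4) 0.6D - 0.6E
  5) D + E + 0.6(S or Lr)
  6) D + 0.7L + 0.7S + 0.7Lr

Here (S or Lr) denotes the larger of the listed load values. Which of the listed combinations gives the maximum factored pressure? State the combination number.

Combination 3

(Lr or S) → Lr = 6 kPa; (S or Lr) → Lr = 6 kPa.
1) 1.0(6) = 6.0
2) 1.0(6) + 1.0(2) + 0.6(6) = 6.0 + 2.0 + 3.6 = 11.6
3) 1.0(6) + 1.0(6) + 0.7(6) = 6.0 + 6.0 + 4.2 = 16.2
4) 0.6(6) - 0.6(6) = 3.6 - 3.6 = 0.0
5) 1.0(6) + 1.0(6) + 0.6(6) = 6.0 + 6.0 + 3.6 = 15.6
6) 1.0(6) + 0.7(2) + 0.7(5) + 0.7(6) = 6.0 + 1.4 + 3.5 + 4.2 = 15.1
The largest value is 16.2 kPa from combination 3.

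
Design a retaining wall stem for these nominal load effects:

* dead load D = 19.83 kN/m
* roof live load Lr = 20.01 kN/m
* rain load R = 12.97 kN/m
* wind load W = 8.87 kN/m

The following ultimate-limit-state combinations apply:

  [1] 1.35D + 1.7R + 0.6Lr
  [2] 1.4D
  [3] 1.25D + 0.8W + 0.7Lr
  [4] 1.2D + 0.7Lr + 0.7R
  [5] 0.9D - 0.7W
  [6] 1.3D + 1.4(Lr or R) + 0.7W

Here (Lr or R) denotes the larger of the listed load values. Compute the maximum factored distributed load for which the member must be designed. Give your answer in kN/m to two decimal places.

60.83 kN/m

(Lr or R) → Lr = 20.01 kN/m.
[1] 1.35(19.83) + 1.7(12.97) + 0.6(20.01) = 60.83
[2] 1.4(19.83) = 27.76
[3] 1.25(19.83) + 0.8(8.87) + 0.7(20.01) = 45.89
[4] 1.2(19.83) + 0.7(20.01) + 0.7(12.97) = 46.88
[5] 0.9(19.83) - 0.7(8.87) = 11.64
[6] 1.3(19.83) + 1.4(20.01) + 0.7(8.87) = 60.00
The controlling combination is 1, giving 60.83 kN/m.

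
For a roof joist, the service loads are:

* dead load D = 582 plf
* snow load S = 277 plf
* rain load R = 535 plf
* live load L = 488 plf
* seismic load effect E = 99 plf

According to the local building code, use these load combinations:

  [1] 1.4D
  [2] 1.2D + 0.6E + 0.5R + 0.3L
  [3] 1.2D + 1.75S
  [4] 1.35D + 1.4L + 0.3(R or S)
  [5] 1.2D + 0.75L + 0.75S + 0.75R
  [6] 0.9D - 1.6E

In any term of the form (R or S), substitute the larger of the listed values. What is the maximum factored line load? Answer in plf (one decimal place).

(R or S) → R = 535 plf.
[1] 1.4(582) = 814.8
[2] 1.2(582) + 0.6(99) + 0.5(535) + 0.3(488) = 1171.7
[3] 1.2(582) + 1.75(277) = 1183.2
[4] 1.35(582) + 1.4(488) + 0.3(535) = 1629.4
[5] 1.2(582) + 0.75(488) + 0.75(277) + 0.75(535) = 1673.4
[6] 0.9(582) - 1.6(99) = 365.4
Maximum is from combination 5.

1673.4 plf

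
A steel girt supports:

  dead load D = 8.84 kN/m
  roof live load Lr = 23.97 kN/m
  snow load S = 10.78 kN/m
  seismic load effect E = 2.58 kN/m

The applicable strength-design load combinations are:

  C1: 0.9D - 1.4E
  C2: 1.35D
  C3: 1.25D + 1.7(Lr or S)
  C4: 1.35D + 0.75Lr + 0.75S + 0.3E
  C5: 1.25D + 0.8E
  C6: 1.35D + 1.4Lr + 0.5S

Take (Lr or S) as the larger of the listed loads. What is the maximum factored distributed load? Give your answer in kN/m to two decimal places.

(Lr or S) → Lr = 23.97 kN/m.
C1: 0.9(8.84) - 1.4(2.58) = 4.34
C2: 1.35(8.84) = 11.93
C3: 1.25(8.84) + 1.7(23.97) = 11.05 + 40.75 = 51.80
C4: 1.35(8.84) + 0.75(23.97) + 0.75(10.78) + 0.3(2.58) = 11.93 + 17.98 + 8.09 + 0.77 = 38.77
C5: 1.25(8.84) + 0.8(2.58) = 11.05 + 2.06 = 13.11
C6: 1.35(8.84) + 1.4(23.97) + 0.5(10.78) = 11.93 + 33.56 + 5.39 = 50.88
Maximum is from combination 3.

51.80 kN/m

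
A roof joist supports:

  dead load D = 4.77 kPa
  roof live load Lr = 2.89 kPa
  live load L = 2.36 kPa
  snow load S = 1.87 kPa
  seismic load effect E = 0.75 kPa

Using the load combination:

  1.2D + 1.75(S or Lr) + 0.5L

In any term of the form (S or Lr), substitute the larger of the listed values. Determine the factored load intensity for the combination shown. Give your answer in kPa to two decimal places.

11.96 kPa

(S or Lr) → Lr = 2.89 kPa.
1.2(4.77) + 1.75(2.89) + 0.5(2.36) = 11.96
q_u = 11.96 kPa.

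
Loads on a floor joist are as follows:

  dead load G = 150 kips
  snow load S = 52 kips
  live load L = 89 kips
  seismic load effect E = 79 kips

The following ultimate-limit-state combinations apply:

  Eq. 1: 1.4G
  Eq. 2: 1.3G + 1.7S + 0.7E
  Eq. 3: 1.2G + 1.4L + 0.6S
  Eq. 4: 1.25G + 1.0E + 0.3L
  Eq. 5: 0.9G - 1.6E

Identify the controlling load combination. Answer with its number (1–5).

Combination 2

Eq. 1: 1.4(150) = 210.00
Eq. 2: 1.3(150) + 1.7(52) + 0.7(79) = 338.70
Eq. 3: 1.2(150) + 1.4(89) + 0.6(52) = 335.80
Eq. 4: 1.25(150) + 1.0(79) + 0.3(89) = 293.20
Eq. 5: 0.9(150) - 1.6(79) = 8.60
The largest value is 338.70 kips from combination 2.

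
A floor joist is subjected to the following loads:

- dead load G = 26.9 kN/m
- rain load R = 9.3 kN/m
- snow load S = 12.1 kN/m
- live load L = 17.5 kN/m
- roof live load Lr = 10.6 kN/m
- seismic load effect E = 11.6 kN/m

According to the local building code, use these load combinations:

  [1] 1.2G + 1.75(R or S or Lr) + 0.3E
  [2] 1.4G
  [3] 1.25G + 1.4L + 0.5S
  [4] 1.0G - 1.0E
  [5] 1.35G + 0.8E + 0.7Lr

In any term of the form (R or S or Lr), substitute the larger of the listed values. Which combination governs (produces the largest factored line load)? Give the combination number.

(R or S or Lr) → S = 12.1 kN/m.
[1] 1.2(26.9) + 1.75(12.1) + 0.3(11.6) = 56.9
[2] 1.4(26.9) = 37.7
[3] 1.25(26.9) + 1.4(17.5) + 0.5(12.1) = 64.2
[4] 1.0(26.9) - 1.0(11.6) = 15.3
[5] 1.35(26.9) + 0.8(11.6) + 0.7(10.6) = 53.0
The largest value is 64.2 kN/m from combination 3.

Combination 3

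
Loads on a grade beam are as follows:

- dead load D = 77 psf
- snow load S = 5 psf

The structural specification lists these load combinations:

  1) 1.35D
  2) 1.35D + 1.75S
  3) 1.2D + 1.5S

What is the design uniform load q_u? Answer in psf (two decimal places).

1) 1.35(77) = 103.95
2) 1.35(77) + 1.75(5) = 103.95 + 8.75 = 112.70
3) 1.2(77) + 1.5(5) = 92.40 + 7.50 = 99.90
Combination 2 governs: q_u = 112.70 psf.

112.70 psf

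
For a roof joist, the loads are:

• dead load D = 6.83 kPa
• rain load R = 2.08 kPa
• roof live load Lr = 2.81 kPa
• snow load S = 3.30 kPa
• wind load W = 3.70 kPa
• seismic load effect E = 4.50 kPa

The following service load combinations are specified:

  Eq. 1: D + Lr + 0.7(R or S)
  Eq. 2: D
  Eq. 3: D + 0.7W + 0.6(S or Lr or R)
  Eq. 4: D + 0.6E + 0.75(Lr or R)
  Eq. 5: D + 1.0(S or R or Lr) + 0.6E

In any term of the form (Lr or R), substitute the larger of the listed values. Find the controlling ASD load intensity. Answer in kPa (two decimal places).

(R or S) → S = 3.30 kPa; (S or Lr or R) → S = 3.30 kPa; (Lr or R) → Lr = 2.81 kPa; (S or R or Lr) → S = 3.30 kPa.
Eq. 1: 1.0(6.83) + 1.0(2.81) + 0.7(3.30) = 6.83 + 2.81 + 2.31 = 11.95
Eq. 2: 1.0(6.83) = 6.83
Eq. 3: 1.0(6.83) + 0.7(3.70) + 0.6(3.30) = 6.83 + 2.59 + 1.98 = 11.40
Eq. 4: 1.0(6.83) + 0.6(4.50) + 0.75(2.81) = 6.83 + 2.70 + 2.11 = 11.64
Eq. 5: 1.0(6.83) + 1.0(3.30) + 0.6(4.50) = 6.83 + 3.30 + 2.70 = 12.83
Maximum is from combination 5.

12.83 kPa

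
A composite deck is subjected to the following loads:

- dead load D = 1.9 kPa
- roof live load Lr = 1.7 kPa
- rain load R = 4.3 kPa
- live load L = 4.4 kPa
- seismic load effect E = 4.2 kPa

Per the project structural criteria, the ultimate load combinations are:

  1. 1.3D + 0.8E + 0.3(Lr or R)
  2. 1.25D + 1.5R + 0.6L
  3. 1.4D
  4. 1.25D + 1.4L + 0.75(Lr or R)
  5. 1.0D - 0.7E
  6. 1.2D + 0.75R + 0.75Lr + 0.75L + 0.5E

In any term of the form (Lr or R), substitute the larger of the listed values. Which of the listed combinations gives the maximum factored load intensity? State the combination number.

(Lr or R) → R = 4.3 kPa.
1. 1.3(1.9) + 0.8(4.2) + 0.3(4.3) = 7.1
2. 1.25(1.9) + 1.5(4.3) + 0.6(4.4) = 11.5
3. 1.4(1.9) = 2.7
4. 1.25(1.9) + 1.4(4.4) + 0.75(4.3) = 11.8
5. 1.0(1.9) - 0.7(4.2) = -1.0
6. 1.2(1.9) + 0.75(4.3) + 0.75(1.7) + 0.75(4.4) + 0.5(4.2) = 12.2
The largest value is 12.2 kPa from combination 6.

Combination 6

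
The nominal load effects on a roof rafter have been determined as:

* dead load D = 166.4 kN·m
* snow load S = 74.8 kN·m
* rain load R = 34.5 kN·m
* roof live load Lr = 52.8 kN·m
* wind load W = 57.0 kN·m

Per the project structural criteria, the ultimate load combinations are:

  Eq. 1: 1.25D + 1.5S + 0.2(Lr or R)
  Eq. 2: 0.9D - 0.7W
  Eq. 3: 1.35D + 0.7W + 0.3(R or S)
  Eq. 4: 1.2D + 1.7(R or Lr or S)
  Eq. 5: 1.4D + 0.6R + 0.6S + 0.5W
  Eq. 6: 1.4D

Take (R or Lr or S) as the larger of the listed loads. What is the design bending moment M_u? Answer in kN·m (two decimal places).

(Lr or R) → Lr = 52.8 kN·m; (R or S) → S = 74.8 kN·m; (R or Lr or S) → S = 74.8 kN·m.
Eq. 1: 1.25(166.4) + 1.5(74.8) + 0.2(52.8) = 208.00 + 112.20 + 10.56 = 330.76
Eq. 2: 0.9(166.4) - 0.7(57.0) = 149.76 - 39.90 = 109.86
Eq. 3: 1.35(166.4) + 0.7(57.0) + 0.3(74.8) = 224.64 + 39.90 + 22.44 = 286.98
Eq. 4: 1.2(166.4) + 1.7(74.8) = 199.68 + 127.16 = 326.84
Eq. 5: 1.4(166.4) + 0.6(34.5) + 0.6(74.8) + 0.5(57.0) = 232.96 + 20.70 + 44.88 + 28.50 = 327.04
Eq. 6: 1.4(166.4) = 232.96
Maximum is from combination 1.

330.76 kN·m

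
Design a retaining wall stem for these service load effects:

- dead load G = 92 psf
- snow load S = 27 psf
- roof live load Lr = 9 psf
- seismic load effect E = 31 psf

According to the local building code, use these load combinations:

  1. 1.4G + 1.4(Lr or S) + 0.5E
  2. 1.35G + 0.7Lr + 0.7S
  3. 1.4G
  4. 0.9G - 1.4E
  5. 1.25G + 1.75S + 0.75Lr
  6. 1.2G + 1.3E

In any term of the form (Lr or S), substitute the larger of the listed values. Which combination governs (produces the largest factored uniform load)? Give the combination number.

(Lr or S) → S = 27 psf.
1. 1.4(92) + 1.4(27) + 0.5(31) = 128.80 + 37.80 + 15.50 = 182.10
2. 1.35(92) + 0.7(9) + 0.7(27) = 124.20 + 6.30 + 18.90 = 149.40
3. 1.4(92) = 128.80
4. 0.9(92) - 1.4(31) = 82.80 - 43.40 = 39.40
5. 1.25(92) + 1.75(27) + 0.75(9) = 115.00 + 47.25 + 6.75 = 169.00
6. 1.2(92) + 1.3(31) = 110.40 + 40.30 = 150.70
The largest value is 182.10 psf from combination 1.

Combination 1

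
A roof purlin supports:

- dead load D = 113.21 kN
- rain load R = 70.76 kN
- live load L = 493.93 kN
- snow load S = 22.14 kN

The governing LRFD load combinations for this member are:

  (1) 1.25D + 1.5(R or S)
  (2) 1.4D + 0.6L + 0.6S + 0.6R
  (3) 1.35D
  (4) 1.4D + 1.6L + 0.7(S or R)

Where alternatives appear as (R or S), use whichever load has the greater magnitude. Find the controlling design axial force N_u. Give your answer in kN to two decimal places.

(R or S) → R = 70.76 kN; (S or R) → R = 70.76 kN.
(1) 1.25(113.21) + 1.5(70.76) = 247.65
(2) 1.4(113.21) + 0.6(493.93) + 0.6(22.14) + 0.6(70.76) = 510.59
(3) 1.35(113.21) = 152.83
(4) 1.4(113.21) + 1.6(493.93) + 0.7(70.76) = 998.31
Combination 4 governs: N_u = 998.31 kN.

998.31 kN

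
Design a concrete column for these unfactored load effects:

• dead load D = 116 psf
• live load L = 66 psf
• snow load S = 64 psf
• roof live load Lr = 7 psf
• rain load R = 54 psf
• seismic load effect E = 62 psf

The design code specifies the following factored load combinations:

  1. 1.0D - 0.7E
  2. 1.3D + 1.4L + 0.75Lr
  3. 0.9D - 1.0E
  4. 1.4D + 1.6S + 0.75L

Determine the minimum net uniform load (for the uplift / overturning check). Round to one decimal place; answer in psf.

1. 1.0(116) - 0.7(62) = 116.0 - 43.4 = 72.6
2. 1.3(116) + 1.4(66) + 0.75(7) = 150.8 + 92.4 + 5.3 = 248.5
3. 0.9(116) - 1.0(62) = 104.4 - 62.0 = 42.4
4. 1.4(116) + 1.6(64) + 0.75(66) = 162.4 + 102.4 + 49.5 = 314.3
Combination 3 gives the minimum: 42.4 psf.

42.4 psf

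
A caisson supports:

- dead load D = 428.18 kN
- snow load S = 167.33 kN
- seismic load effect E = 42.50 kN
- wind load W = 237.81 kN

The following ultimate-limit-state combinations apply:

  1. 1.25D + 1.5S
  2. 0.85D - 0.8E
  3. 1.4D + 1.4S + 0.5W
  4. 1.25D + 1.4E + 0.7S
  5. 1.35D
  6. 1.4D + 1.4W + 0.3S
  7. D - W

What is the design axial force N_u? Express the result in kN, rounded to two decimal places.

1. 1.25(428.18) + 1.5(167.33) = 786.22
2. 0.85(428.18) - 0.8(42.50) = 363.95 - 34.00 = 329.95
3. 1.4(428.18) + 1.4(167.33) + 0.5(237.81) = 599.45 + 234.26 + 118.91 = 952.62
4. 1.25(428.18) + 1.4(42.50) + 0.7(167.33) = 535.23 + 59.50 + 117.13 = 711.86
5. 1.35(428.18) = 578.04
6. 1.4(428.18) + 1.4(237.81) + 0.3(167.33) = 982.59
7. 1.0(428.18) - 1.0(237.81) = 428.18 - 237.81 = 190.37
The controlling combination is 6, giving 982.59 kN.

982.59 kN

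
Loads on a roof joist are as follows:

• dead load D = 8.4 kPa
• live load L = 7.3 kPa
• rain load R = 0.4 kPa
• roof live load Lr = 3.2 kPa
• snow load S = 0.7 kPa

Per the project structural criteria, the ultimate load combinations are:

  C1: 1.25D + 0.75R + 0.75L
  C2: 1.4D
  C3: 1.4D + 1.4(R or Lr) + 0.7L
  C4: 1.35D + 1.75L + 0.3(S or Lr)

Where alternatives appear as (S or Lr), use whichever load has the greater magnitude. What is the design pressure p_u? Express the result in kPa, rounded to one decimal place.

25.1 kPa

(R or Lr) → Lr = 3.2 kPa; (S or Lr) → Lr = 3.2 kPa.
C1: 1.25(8.4) + 0.75(0.4) + 0.75(7.3) = 10.5 + 0.3 + 5.5 = 16.3
C2: 1.4(8.4) = 11.8
C3: 1.4(8.4) + 1.4(3.2) + 0.7(7.3) = 11.8 + 4.5 + 5.1 = 21.4
C4: 1.35(8.4) + 1.75(7.3) + 0.3(3.2) = 11.3 + 12.8 + 1.0 = 25.1
Combination 4 governs: p_u = 25.1 kPa.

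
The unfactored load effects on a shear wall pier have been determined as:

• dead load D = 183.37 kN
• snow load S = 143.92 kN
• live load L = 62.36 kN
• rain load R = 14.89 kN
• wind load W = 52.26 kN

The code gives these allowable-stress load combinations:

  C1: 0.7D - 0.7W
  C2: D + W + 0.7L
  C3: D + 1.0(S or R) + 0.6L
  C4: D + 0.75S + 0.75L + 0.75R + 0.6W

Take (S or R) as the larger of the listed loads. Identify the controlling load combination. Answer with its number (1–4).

(S or R) → S = 143.92 kN.
C1: 0.7(183.37) - 0.7(52.26) = 91.78
C2: 1.0(183.37) + 1.0(52.26) + 0.7(62.36) = 279.28
C3: 1.0(183.37) + 1.0(143.92) + 0.6(62.36) = 364.71
C4: 1.0(183.37) + 0.75(143.92) + 0.75(62.36) + 0.75(14.89) + 0.6(52.26) = 380.60
The largest value is 380.60 kN from combination 4.

Combination 4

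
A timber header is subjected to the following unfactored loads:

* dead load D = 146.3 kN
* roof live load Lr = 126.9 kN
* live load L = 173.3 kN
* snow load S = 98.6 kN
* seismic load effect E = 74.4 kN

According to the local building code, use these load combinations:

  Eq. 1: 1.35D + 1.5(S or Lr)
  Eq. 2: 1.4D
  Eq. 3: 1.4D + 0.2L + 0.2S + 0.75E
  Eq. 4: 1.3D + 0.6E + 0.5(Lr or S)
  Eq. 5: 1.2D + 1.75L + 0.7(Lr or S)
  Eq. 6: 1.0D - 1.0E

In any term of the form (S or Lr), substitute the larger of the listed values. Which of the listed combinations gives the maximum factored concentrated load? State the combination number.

Combination 5

(S or Lr) → Lr = 126.9 kN; (Lr or S) → Lr = 126.9 kN.
Eq. 1: 1.35(146.3) + 1.5(126.9) = 387.9
Eq. 2: 1.4(146.3) = 204.8
Eq. 3: 1.4(146.3) + 0.2(173.3) + 0.2(98.6) + 0.75(74.4) = 315.0
Eq. 4: 1.3(146.3) + 0.6(74.4) + 0.5(126.9) = 298.3
Eq. 5: 1.2(146.3) + 1.75(173.3) + 0.7(126.9) = 567.7
Eq. 6: 1.0(146.3) - 1.0(74.4) = 71.9
The largest value is 567.7 kN from combination 5.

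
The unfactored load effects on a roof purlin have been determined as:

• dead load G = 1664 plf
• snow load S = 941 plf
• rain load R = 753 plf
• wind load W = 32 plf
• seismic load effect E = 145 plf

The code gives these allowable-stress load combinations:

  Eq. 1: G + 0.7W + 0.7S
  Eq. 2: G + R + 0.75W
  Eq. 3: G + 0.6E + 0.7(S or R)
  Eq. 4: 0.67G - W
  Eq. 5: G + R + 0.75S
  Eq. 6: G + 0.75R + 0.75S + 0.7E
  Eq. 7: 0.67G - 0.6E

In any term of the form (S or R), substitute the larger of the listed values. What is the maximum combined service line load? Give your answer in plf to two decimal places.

(S or R) → S = 941 plf.
Eq. 1: 1.0(1664) + 0.7(32) + 0.7(941) = 1664.00 + 22.40 + 658.70 = 2345.10
Eq. 2: 1.0(1664) + 1.0(753) + 0.75(32) = 1664.00 + 753.00 + 24.00 = 2441.00
Eq. 3: 1.0(1664) + 0.6(145) + 0.7(941) = 1664.00 + 87.00 + 658.70 = 2409.70
Eq. 4: 0.67(1664) - 1.0(32) = 1114.88 - 32.00 = 1082.88
Eq. 5: 1.0(1664) + 1.0(753) + 0.75(941) = 1664.00 + 753.00 + 705.75 = 3122.75
Eq. 6: 1.0(1664) + 0.75(753) + 0.75(941) + 0.7(145) = 1664.00 + 564.75 + 705.75 + 101.50 = 3036.00
Eq. 7: 0.67(1664) - 0.6(145) = 1114.88 - 87.00 = 1027.88
The controlling combination is 5, giving 3122.75 plf.

3122.75 plf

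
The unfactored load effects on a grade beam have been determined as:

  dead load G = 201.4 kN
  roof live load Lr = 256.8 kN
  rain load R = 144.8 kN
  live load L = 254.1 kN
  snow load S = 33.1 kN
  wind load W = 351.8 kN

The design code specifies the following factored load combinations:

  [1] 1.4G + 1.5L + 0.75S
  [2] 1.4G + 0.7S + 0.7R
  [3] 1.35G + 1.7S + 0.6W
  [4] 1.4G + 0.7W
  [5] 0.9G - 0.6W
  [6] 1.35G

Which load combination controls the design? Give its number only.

[1] 1.4(201.4) + 1.5(254.1) + 0.75(33.1) = 687.9
[2] 1.4(201.4) + 0.7(33.1) + 0.7(144.8) = 406.5
[3] 1.35(201.4) + 1.7(33.1) + 0.6(351.8) = 539.2
[4] 1.4(201.4) + 0.7(351.8) = 528.2
[5] 0.9(201.4) - 0.6(351.8) = 181.3 - 211.1 = -29.8
[6] 1.35(201.4) = 271.9
The largest value is 687.9 kN from combination 1.

Combination 1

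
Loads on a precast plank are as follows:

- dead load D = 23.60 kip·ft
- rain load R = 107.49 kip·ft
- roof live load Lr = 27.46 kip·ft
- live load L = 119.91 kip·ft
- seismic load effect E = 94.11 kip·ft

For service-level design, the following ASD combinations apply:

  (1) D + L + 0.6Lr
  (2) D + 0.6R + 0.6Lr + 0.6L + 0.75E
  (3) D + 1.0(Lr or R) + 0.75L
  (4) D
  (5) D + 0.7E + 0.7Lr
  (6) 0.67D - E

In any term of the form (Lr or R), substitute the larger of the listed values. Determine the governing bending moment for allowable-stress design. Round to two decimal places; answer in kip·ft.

(Lr or R) → R = 107.49 kip·ft.
(1) 1.0(23.60) + 1.0(119.91) + 0.6(27.46) = 23.60 + 119.91 + 16.48 = 159.99
(2) 1.0(23.60) + 0.6(107.49) + 0.6(27.46) + 0.6(119.91) + 0.75(94.11) = 23.60 + 64.49 + 16.48 + 71.95 + 70.58 = 247.10
(3) 1.0(23.60) + 1.0(107.49) + 0.75(119.91) = 23.60 + 107.49 + 89.93 = 221.02
(4) 1.0(23.60) = 23.60
(5) 1.0(23.60) + 0.7(94.11) + 0.7(27.46) = 23.60 + 65.88 + 19.22 = 108.70
(6) 0.67(23.60) - 1.0(94.11) = 15.81 - 94.11 = -78.30
Maximum is from combination 2.

247.10 kip·ft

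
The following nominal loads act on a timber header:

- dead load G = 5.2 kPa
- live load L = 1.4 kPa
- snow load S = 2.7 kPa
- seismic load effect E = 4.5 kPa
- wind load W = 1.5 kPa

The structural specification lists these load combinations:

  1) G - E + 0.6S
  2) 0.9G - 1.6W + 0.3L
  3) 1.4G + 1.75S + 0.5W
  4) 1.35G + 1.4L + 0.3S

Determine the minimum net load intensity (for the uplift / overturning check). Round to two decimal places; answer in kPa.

1) 1.0(5.2) - 1.0(4.5) + 0.6(2.7) = 5.20 - 4.50 + 1.62 = 2.32
2) 0.9(5.2) - 1.6(1.5) + 0.3(1.4) = 4.68 - 2.40 + 0.42 = 2.70
3) 1.4(5.2) + 1.75(2.7) + 0.5(1.5) = 7.28 + 4.73 + 0.75 = 12.76
4) 1.35(5.2) + 1.4(1.4) + 0.3(2.7) = 7.02 + 1.96 + 0.81 = 9.79
Combination 1 gives the minimum: 2.32 kPa.

2.32 kPa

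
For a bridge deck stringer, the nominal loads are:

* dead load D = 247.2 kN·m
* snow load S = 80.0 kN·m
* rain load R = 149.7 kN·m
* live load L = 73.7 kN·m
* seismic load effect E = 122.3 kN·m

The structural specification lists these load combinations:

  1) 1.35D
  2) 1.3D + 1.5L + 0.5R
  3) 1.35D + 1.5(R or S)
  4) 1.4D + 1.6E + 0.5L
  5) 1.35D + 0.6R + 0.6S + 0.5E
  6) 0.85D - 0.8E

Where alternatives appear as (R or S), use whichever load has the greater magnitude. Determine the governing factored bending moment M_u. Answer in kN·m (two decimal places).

578.61 kN·m

(R or S) → R = 149.7 kN·m.
1) 1.35(247.2) = 333.72
2) 1.3(247.2) + 1.5(73.7) + 0.5(149.7) = 321.36 + 110.55 + 74.85 = 506.76
3) 1.35(247.2) + 1.5(149.7) = 333.72 + 224.55 = 558.27
4) 1.4(247.2) + 1.6(122.3) + 0.5(73.7) = 346.08 + 195.68 + 36.85 = 578.61
5) 1.35(247.2) + 0.6(149.7) + 0.6(80.0) + 0.5(122.3) = 333.72 + 89.82 + 48.00 + 61.15 = 532.69
6) 0.85(247.2) - 0.8(122.3) = 210.12 - 97.84 = 112.28
Maximum is from combination 4.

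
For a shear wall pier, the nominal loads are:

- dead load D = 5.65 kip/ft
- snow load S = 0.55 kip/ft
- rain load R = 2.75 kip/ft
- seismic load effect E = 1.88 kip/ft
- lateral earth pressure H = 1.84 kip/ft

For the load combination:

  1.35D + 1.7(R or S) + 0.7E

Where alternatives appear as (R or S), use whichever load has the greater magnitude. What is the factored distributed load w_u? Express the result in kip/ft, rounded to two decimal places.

13.62 kip/ft

(R or S) → R = 2.75 kip/ft.
1.35(5.65) + 1.7(2.75) + 0.7(1.88) = 13.62
w_u = 13.62 kip/ft.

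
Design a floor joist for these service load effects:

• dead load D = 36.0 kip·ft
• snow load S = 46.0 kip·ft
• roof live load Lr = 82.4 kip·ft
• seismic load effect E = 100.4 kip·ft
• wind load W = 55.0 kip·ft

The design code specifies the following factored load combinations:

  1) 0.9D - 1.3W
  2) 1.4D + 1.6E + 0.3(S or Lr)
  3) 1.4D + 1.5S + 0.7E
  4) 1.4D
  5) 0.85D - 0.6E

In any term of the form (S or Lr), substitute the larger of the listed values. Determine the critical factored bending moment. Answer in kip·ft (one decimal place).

(S or Lr) → Lr = 82.4 kip·ft.
1) 0.9(36.0) - 1.3(55.0) = -39.1
2) 1.4(36.0) + 1.6(100.4) + 0.3(82.4) = 235.8
3) 1.4(36.0) + 1.5(46.0) + 0.7(100.4) = 189.7
4) 1.4(36.0) = 50.4
5) 0.85(36.0) - 0.6(100.4) = -29.6
Maximum is from combination 2.

235.8 kip·ft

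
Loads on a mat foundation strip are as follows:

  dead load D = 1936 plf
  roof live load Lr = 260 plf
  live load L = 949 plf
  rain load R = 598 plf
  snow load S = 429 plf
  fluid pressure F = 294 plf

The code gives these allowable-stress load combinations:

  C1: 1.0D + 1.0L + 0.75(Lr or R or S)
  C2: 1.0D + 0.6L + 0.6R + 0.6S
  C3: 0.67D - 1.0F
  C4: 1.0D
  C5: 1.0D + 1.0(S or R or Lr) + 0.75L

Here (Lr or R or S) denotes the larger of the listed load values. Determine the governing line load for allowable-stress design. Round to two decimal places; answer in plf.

3333.50 plf

(Lr or R or S) → R = 598 plf; (S or R or Lr) → R = 598 plf.
C1: 1.0(1936) + 1.0(949) + 0.75(598) = 1936.00 + 949.00 + 448.50 = 3333.50
C2: 1.0(1936) + 0.6(949) + 0.6(598) + 0.6(429) = 1936.00 + 569.40 + 358.80 + 257.40 = 3121.60
C3: 0.67(1936) - 1.0(294) = 1297.12 - 294.00 = 1003.12
C4: 1.0(1936) = 1936.00
C5: 1.0(1936) + 1.0(598) + 0.75(949) = 1936.00 + 598.00 + 711.75 = 3245.75
Combination 1 governs: w = 3333.50 plf.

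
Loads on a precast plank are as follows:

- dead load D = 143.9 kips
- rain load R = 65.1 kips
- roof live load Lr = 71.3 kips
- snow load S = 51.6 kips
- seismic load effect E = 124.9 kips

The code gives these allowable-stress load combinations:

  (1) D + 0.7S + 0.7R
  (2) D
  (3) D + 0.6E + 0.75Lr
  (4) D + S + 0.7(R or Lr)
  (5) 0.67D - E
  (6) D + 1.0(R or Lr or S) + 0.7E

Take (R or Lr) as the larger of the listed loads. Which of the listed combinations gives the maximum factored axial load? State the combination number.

(R or Lr) → Lr = 71.3 kips; (R or Lr or S) → Lr = 71.3 kips.
(1) 1.0(143.9) + 0.7(51.6) + 0.7(65.1) = 143.9 + 36.1 + 45.6 = 225.6
(2) 1.0(143.9) = 143.9
(3) 1.0(143.9) + 0.6(124.9) + 0.75(71.3) = 143.9 + 74.9 + 53.5 = 272.3
(4) 1.0(143.9) + 1.0(51.6) + 0.7(71.3) = 143.9 + 51.6 + 49.9 = 245.4
(5) 0.67(143.9) - 1.0(124.9) = 96.4 - 124.9 = -28.5
(6) 1.0(143.9) + 1.0(71.3) + 0.7(124.9) = 143.9 + 71.3 + 87.4 = 302.6
The largest value is 302.6 kips from combination 6.

Combination 6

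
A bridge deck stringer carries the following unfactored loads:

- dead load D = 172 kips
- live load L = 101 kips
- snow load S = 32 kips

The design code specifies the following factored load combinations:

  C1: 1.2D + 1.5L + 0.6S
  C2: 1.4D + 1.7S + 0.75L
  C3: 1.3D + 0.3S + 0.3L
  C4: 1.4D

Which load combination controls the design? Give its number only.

C1: 1.2(172) + 1.5(101) + 0.6(32) = 206.40 + 151.50 + 19.20 = 377.10
C2: 1.4(172) + 1.7(32) + 0.75(101) = 240.80 + 54.40 + 75.75 = 370.95
C3: 1.3(172) + 0.3(32) + 0.3(101) = 223.60 + 9.60 + 30.30 = 263.50
C4: 1.4(172) = 240.80
The largest value is 377.10 kips from combination 1.

Combination 1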